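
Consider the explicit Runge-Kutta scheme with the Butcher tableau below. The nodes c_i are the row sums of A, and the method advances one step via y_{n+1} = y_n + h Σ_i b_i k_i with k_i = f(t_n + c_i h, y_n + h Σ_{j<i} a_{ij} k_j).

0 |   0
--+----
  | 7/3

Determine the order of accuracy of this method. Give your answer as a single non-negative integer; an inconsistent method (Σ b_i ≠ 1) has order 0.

0

b = (7/3)
c = (0)
Σ b_i: 7/3·1 = 7/3 ≠ 1 ⇒ order 0.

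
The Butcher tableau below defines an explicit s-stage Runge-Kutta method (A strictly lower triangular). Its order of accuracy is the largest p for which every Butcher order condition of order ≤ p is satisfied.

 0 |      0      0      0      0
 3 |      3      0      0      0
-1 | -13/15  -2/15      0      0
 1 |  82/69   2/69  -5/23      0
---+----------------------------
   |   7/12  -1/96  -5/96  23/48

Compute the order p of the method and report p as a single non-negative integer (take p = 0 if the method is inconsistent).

b = (7/12, -1/96, -5/96, 23/48)
c = (0, 3, -1, 1)
Ac = (0, 0, -2/5, 7/23)
Σ b_i: 7/12·1 + (-1/96)·1 + (-5/96)·1 + 23/48·1 = 1 ✓
b·c: (-1/96)·3 + (-5/96)·(-1) + 23/48·1 = 1/2 ✓
b·c²: (-1/96)·9 + (-5/96)·1 + 23/48·1 = 1/3 ✓
b·Ac: (-5/96)·(-2/5) + 23/48·7/23 = 1/6 ✓
b·c³: (-1/96)·27 + (-5/96)·(-1) + 23/48·1 = 1/4 ✓
b·(c∘Ac): (-5/96)·2/5 + 23/48·7/23 = 1/8 ✓
b·Ac²: (-5/96)·(-6/5) + 23/48·1/23 = 1/12 ✓
b·A²c: 23/48·2/23 = 1/24 ✓; 4 stages ⇒ order 4.

4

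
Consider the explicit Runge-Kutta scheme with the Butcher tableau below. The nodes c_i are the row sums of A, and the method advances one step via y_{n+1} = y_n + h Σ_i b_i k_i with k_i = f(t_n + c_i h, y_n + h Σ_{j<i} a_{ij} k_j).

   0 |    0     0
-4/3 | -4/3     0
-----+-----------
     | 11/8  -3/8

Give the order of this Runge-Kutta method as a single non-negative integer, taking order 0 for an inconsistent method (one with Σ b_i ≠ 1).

b = (11/8, -3/8)
c = (0, -4/3)
Σ b_i: 11/8·1 + (-3/8)·1 = 1 ✓
b·c: (-3/8)·(-4/3) = 1/2 ✓; 2 stages ⇒ order 2.

2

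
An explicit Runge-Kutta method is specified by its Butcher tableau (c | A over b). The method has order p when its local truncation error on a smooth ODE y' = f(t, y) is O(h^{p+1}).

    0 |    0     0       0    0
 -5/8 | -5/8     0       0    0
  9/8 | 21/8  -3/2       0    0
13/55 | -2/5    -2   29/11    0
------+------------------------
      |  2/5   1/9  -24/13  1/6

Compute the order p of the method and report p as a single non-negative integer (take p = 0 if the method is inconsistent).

0

b = (2/5, 1/9, -24/13, 1/6)
c = (0, -5/8, 9/8, 13/55)
Ac = (0, 0, 15/16, 371/88)
Σ b_i: 2/5·1 + 1/9·1 + (-24/13)·1 + 1/6·1 = -1367/1170 ≠ 1 ⇒ order 0.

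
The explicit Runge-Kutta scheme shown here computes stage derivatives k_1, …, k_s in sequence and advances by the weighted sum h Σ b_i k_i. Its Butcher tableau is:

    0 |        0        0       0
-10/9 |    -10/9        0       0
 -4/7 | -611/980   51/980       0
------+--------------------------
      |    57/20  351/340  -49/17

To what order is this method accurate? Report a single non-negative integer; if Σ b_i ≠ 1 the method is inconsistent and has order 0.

3

b = (57/20, 351/340, -49/17)
c = (0, -10/9, -4/7)
Ac = (0, 0, -17/294)
Σ b_i: 57/20·1 + 351/340·1 + (-49/17)·1 = 1 ✓
b·c: 351/340·(-10/9) + (-49/17)·(-4/7) = 1/2 ✓
b·c²: 351/340·100/81 + (-49/17)·16/49 = 1/3 ✓
b·Ac: (-49/17)·(-17/294) = 1/6 ✓; 3 stages ⇒ order 3.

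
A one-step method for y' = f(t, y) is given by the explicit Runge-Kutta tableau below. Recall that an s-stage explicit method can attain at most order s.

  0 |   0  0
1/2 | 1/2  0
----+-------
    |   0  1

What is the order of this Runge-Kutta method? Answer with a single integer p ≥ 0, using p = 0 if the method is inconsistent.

2

b = (0, 1)
c = (0, 1/2)
Σ b_i: 1·1 = 1 ✓
b·c: 1·1/2 = 1/2 ✓; 2 stages ⇒ order 2.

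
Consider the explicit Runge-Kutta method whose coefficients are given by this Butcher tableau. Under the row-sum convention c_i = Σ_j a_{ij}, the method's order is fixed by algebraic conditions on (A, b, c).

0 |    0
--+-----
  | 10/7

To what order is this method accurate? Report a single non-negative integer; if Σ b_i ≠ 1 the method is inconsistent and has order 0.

0

b = (10/7)
c = (0)
Σ b_i: 10/7·1 = 10/7 ≠ 1 ⇒ order 0.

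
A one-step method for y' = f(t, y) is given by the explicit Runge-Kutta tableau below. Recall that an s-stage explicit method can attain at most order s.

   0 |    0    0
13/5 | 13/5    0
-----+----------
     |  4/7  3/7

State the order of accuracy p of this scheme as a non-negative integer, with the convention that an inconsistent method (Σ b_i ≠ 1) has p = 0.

b = (4/7, 3/7)
c = (0, 13/5)
Σ b_i: 4/7·1 + 3/7·1 = 1 ✓
b·c: 3/7·13/5 = 39/35 ≠ 1/2 ⇒ order 1.

1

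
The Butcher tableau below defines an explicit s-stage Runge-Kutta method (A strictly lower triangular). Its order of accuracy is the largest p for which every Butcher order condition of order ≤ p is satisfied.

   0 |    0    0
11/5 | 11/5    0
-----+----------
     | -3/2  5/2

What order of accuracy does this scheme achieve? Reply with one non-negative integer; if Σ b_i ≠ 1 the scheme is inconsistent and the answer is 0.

b = (-3/2, 5/2)
c = (0, 11/5)
Σ b_i: (-3/2)·1 + 5/2·1 = 1 ✓
b·c: 5/2·11/5 = 11/2 ≠ 1/2 ⇒ order 1.

1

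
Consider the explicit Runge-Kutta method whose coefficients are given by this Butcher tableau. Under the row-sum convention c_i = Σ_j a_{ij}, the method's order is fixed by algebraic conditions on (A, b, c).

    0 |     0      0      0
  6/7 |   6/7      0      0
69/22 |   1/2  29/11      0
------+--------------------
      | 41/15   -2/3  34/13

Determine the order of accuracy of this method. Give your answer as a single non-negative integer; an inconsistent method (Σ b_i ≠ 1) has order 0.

b = (41/15, -2/3, 34/13)
c = (0, 6/7, 69/22)
Ac = (0, 0, 174/77)
Σ b_i: 41/15·1 + (-2/3)·1 + 34/13·1 = 913/195 ≠ 1 ⇒ order 0.

0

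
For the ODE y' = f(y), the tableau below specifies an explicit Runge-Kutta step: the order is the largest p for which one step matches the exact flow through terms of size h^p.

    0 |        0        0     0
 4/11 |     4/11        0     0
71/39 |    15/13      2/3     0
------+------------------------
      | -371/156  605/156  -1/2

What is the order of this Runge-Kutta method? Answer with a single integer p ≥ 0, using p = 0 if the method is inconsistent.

b = (-371/156, 605/156, -1/2)
c = (0, 4/11, 71/39)
Ac = (0, 0, 8/33)
Σ b_i: (-371/156)·1 + 605/156·1 + (-1/2)·1 = 1 ✓
b·c: 605/156·4/11 + (-1/2)·71/39 = 1/2 ✓
b·c²: 605/156·16/121 + (-1/2)·5041/1521 = -3481/3042 ≠ 1/3 ⇒ order 2.
b·Ac: (-1/2)·8/33 = -4/33 ≠ 1/6

2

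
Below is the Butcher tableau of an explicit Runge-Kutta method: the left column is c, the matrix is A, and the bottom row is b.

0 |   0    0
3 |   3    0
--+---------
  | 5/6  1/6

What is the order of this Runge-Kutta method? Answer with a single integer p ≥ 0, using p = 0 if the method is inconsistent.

b = (5/6, 1/6)
c = (0, 3)
Σ b_i: 5/6·1 + 1/6·1 = 1 ✓
b·c: 1/6·3 = 1/2 ✓; 2 stages ⇒ order 2.

2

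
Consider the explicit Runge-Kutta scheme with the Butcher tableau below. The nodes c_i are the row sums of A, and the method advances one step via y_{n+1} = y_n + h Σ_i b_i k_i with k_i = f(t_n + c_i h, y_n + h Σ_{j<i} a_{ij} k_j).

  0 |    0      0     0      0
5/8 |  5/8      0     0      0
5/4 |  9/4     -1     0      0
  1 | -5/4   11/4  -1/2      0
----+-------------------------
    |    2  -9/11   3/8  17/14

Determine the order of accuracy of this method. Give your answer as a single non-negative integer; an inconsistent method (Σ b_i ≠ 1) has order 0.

b = (2, -9/11, 3/8, 17/14)
c = (0, 5/8, 5/4, 1)
Ac = (0, 0, -5/8, 35/32)
Σ b_i: 2·1 + (-9/11)·1 + 3/8·1 + 17/14·1 = 1707/616 ≠ 1 ⇒ order 0.

0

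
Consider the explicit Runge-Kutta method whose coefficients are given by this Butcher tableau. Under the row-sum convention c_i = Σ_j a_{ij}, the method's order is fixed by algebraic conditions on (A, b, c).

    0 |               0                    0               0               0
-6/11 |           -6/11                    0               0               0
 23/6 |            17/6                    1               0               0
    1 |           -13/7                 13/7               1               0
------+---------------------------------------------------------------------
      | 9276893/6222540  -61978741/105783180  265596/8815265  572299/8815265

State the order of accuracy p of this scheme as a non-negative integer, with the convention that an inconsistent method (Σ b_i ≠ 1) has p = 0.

b = (9276893/6222540, -61978741/105783180, 265596/8815265, 572299/8815265)
c = (0, -6/11, 23/6, 1)
Ac = (0, 0, -6/11, 1303/462)
Σ b_i: 9276893/6222540·1 + (-61978741/105783180)·1 + 265596/8815265·1 + 572299/8815265·1 = 1 ✓
b·c: (-61978741/105783180)·(-6/11) + 265596/8815265·23/6 + 572299/8815265·1 = 1/2 ✓
b·c²: (-61978741/105783180)·36/121 + 265596/8815265·529/36 + 572299/8815265·1 = 1/3 ✓
b·Ac: 265596/8815265·(-6/11) + 572299/8815265·1303/462 = 1/6 ✓
b·c³: (-61978741/105783180)·(-216/1331) + 265596/8815265·12167/216 + 572299/8815265·1 = 190675831/102671910 ≠ 1/4 ⇒ order 3.
b·(c∘Ac): 265596/8815265·(-23/11) + 572299/8815265·1303/462 = 4110419/34223970 ≠ 1/8
b·Ac²: 265596/8815265·36/121 + 572299/8815265·464911/30492 = 205101289/205343820 ≠ 1/12
b·A²c: 572299/8815265·(-6/11) = -3433794/96967915 ≠ 1/24

3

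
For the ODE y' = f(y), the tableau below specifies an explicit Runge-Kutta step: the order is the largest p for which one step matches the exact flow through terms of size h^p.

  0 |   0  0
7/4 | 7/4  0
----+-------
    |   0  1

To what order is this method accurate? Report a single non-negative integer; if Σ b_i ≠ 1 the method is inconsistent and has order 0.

b = (0, 1)
c = (0, 7/4)
Σ b_i: 1·1 = 1 ✓
b·c: 1·7/4 = 7/4 ≠ 1/2 ⇒ order 1.

1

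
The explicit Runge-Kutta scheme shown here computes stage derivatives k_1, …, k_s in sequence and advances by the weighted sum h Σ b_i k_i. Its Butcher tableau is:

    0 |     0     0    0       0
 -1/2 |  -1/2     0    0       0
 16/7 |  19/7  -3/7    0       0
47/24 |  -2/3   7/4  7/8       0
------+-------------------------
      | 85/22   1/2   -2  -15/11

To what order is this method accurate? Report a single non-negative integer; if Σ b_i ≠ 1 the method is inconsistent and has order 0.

b = (85/22, 1/2, -2, -15/11)
c = (0, -1/2, 16/7, 47/24)
Ac = (0, 0, 3/14, 9/8)
Σ b_i: 85/22·1 + 1/2·1 + (-2)·1 + (-15/11)·1 = 1 ✓
b·c: 1/2·(-1/2) + (-2)·16/7 + (-15/11)·47/24 = -4615/616 ≠ 1/2 ⇒ order 1.

1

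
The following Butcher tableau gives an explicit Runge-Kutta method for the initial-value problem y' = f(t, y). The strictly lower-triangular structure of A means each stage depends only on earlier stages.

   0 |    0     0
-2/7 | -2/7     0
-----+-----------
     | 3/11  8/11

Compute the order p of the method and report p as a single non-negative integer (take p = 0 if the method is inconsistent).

1

b = (3/11, 8/11)
c = (0, -2/7)
Σ b_i: 3/11·1 + 8/11·1 = 1 ✓
b·c: 8/11·(-2/7) = -16/77 ≠ 1/2 ⇒ order 1.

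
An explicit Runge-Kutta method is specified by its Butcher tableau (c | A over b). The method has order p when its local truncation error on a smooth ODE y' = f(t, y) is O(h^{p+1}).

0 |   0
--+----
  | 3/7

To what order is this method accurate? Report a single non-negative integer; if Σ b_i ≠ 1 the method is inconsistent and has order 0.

0

b = (3/7)
c = (0)
Σ b_i: 3/7·1 = 3/7 ≠ 1 ⇒ order 0.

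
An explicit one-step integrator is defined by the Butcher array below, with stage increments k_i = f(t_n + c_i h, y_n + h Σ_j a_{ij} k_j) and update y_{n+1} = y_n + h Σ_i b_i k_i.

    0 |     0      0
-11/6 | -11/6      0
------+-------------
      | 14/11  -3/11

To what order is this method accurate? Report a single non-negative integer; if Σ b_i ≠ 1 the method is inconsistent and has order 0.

2

b = (14/11, -3/11)
c = (0, -11/6)
Σ b_i: 14/11·1 + (-3/11)·1 = 1 ✓
b·c: (-3/11)·(-11/6) = 1/2 ✓; 2 stages ⇒ order 2.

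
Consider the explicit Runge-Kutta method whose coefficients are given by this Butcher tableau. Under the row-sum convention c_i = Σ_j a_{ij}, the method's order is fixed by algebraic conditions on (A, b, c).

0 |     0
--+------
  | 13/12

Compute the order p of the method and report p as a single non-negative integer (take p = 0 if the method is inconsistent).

0

b = (13/12)
c = (0)
Σ b_i: 13/12·1 = 13/12 ≠ 1 ⇒ order 0.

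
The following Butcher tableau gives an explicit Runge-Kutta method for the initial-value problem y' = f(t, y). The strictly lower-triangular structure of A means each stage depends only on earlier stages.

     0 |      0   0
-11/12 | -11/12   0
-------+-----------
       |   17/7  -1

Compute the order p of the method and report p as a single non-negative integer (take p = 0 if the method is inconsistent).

0

b = (17/7, -1)
c = (0, -11/12)
Σ b_i: 17/7·1 + (-1)·1 = 10/7 ≠ 1 ⇒ order 0.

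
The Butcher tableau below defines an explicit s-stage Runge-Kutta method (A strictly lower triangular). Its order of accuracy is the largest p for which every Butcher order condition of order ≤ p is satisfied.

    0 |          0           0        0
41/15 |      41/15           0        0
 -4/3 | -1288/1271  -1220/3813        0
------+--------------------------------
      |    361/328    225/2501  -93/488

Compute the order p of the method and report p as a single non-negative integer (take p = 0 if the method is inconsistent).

3

b = (361/328, 225/2501, -93/488)
c = (0, 41/15, -4/3)
Ac = (0, 0, -244/279)
Σ b_i: 361/328·1 + 225/2501·1 + (-93/488)·1 = 1 ✓
b·c: 225/2501·41/15 + (-93/488)·(-4/3) = 1/2 ✓
b·c²: 225/2501·1681/225 + (-93/488)·16/9 = 1/3 ✓
b·Ac: (-93/488)·(-244/279) = 1/6 ✓; 3 stages ⇒ order 3.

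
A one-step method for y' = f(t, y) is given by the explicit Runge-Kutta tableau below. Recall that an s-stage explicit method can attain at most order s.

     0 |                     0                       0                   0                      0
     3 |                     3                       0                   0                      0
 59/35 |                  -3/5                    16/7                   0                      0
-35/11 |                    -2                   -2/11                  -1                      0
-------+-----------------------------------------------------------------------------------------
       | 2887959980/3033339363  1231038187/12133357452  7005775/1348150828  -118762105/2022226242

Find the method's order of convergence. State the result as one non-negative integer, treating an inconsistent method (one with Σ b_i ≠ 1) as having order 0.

b = (2887959980/3033339363, 1231038187/12133357452, 7005775/1348150828, -118762105/2022226242)
c = (0, 3, 59/35, -35/11)
Ac = (0, 0, 48/7, -859/385)
Σ b_i: 2887959980/3033339363·1 + 1231038187/12133357452·1 + 7005775/1348150828·1 + (-118762105/2022226242)·1 = 1 ✓
b·c: 1231038187/12133357452·3 + 7005775/1348150828·59/35 + (-118762105/2022226242)·(-35/11) = 1/2 ✓
b·c²: 1231038187/12133357452·9 + 7005775/1348150828·3481/1225 + (-118762105/2022226242)·1225/121 = 1/3 ✓
b·Ac: 7005775/1348150828·48/7 + (-118762105/2022226242)·(-859/385) = 1/6 ✓
b·c³: 1231038187/12133357452·27 + 7005775/1348150828·205379/42875 + (-118762105/2022226242)·(-42875/1331) = 517860697267/111222443310 ≠ 1/4 ⇒ order 3.
b·(c∘Ac): 7005775/1348150828·2832/245 + (-118762105/2022226242)·859/121 = -721641235/2022226242 ≠ 1/8
b·Ac²: 7005775/1348150828·144/7 + (-118762105/2022226242)·(-60341/13475) = 26179806293/70777918470 ≠ 1/12
b·A²c: (-118762105/2022226242)·(-48/7) = 135728120/337037707 ≠ 1/24

3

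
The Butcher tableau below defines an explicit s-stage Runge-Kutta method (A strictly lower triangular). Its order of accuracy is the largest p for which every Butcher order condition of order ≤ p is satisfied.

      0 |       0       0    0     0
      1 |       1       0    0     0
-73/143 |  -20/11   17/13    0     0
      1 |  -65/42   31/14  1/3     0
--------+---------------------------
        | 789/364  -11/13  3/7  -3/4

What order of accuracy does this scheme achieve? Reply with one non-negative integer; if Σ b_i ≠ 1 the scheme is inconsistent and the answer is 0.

b = (789/364, -11/13, 3/7, -3/4)
c = (0, 1, -73/143, 1)
Ac = (0, 0, 17/13, 12277/6006)
Σ b_i: 789/364·1 + (-11/13)·1 + 3/7·1 + (-3/4)·1 = 1 ✓
b·c: (-11/13)·1 + 3/7·(-73/143) + (-3/4)·1 = -559/308 ≠ 1/2 ⇒ order 1.

1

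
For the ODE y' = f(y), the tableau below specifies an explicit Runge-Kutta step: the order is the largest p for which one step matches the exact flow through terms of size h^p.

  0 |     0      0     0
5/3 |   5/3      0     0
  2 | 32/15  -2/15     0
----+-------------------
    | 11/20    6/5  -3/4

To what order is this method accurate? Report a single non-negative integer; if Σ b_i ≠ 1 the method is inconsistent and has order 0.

b = (11/20, 6/5, -3/4)
c = (0, 5/3, 2)
Ac = (0, 0, -2/9)
Σ b_i: 11/20·1 + 6/5·1 + (-3/4)·1 = 1 ✓
b·c: 6/5·5/3 + (-3/4)·2 = 1/2 ✓
b·c²: 6/5·25/9 + (-3/4)·4 = 1/3 ✓
b·Ac: (-3/4)·(-2/9) = 1/6 ✓; 3 stages ⇒ order 3.

3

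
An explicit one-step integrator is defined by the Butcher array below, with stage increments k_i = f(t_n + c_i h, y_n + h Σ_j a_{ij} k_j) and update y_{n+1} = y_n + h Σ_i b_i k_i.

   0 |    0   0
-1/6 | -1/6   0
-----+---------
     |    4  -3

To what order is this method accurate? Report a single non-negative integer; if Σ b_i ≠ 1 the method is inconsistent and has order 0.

2

b = (4, -3)
c = (0, -1/6)
Σ b_i: 4·1 + (-3)·1 = 1 ✓
b·c: (-3)·(-1/6) = 1/2 ✓; 2 stages ⇒ order 2.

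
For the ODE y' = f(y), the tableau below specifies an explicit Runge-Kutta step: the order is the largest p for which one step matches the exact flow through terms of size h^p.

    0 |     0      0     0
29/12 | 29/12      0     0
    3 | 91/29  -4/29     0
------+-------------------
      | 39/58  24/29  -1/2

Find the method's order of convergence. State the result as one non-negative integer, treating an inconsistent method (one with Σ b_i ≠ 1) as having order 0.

b = (39/58, 24/29, -1/2)
c = (0, 29/12, 3)
Ac = (0, 0, -1/3)
Σ b_i: 39/58·1 + 24/29·1 + (-1/2)·1 = 1 ✓
b·c: 24/29·29/12 + (-1/2)·3 = 1/2 ✓
b·c²: 24/29·841/144 + (-1/2)·9 = 1/3 ✓
b·Ac: (-1/2)·(-1/3) = 1/6 ✓; 3 stages ⇒ order 3.

3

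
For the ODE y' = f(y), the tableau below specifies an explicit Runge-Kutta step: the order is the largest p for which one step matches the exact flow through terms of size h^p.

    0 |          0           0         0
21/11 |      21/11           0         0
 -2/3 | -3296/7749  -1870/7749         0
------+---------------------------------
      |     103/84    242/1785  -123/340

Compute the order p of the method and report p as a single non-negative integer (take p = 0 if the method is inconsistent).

3

b = (103/84, 242/1785, -123/340)
c = (0, 21/11, -2/3)
Ac = (0, 0, -170/369)
Σ b_i: 103/84·1 + 242/1785·1 + (-123/340)·1 = 1 ✓
b·c: 242/1785·21/11 + (-123/340)·(-2/3) = 1/2 ✓
b·c²: 242/1785·441/121 + (-123/340)·4/9 = 1/3 ✓
b·Ac: (-123/340)·(-170/369) = 1/6 ✓; 3 stages ⇒ order 3.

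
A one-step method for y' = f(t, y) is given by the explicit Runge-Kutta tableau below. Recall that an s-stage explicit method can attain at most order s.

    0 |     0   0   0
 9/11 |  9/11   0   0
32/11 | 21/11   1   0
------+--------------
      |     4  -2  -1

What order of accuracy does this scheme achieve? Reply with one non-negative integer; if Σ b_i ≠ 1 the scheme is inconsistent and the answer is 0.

1

b = (4, -2, -1)
c = (0, 9/11, 32/11)
Ac = (0, 0, 9/11)
Σ b_i: 4·1 + (-2)·1 + (-1)·1 = 1 ✓
b·c: (-2)·9/11 + (-1)·32/11 = -50/11 ≠ 1/2 ⇒ order 1.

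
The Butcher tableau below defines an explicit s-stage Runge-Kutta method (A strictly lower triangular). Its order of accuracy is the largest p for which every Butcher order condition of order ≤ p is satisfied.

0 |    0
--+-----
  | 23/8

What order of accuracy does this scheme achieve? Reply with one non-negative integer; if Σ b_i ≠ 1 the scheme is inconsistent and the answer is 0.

0

b = (23/8)
c = (0)
Σ b_i: 23/8·1 = 23/8 ≠ 1 ⇒ order 0.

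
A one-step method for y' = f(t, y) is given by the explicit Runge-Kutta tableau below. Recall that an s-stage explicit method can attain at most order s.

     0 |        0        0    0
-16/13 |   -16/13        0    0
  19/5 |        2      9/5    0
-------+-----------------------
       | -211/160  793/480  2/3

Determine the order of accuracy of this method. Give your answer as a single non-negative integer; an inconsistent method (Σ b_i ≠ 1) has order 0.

b = (-211/160, 793/480, 2/3)
c = (0, -16/13, 19/5)
Ac = (0, 0, -144/65)
Σ b_i: (-211/160)·1 + 793/480·1 + 2/3·1 = 1 ✓
b·c: 793/480·(-16/13) + 2/3·19/5 = 1/2 ✓
b·c²: 793/480·256/169 + 2/3·361/25 = 3942/325 ≠ 1/3 ⇒ order 2.
b·Ac: 2/3·(-144/65) = -96/65 ≠ 1/6

2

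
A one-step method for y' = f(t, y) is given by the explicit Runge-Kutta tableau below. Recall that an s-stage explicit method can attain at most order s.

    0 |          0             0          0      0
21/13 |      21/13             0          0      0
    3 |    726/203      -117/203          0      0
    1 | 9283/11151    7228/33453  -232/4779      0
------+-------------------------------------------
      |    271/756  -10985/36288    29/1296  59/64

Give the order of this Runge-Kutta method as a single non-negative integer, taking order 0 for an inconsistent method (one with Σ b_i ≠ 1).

b = (271/756, -10985/36288, 29/1296, 59/64)
c = (0, 21/13, 3, 1)
Ac = (0, 0, -27/29, 12/59)
Σ b_i: 271/756·1 + (-10985/36288)·1 + 29/1296·1 + 59/64·1 = 1 ✓
b·c: (-10985/36288)·21/13 + 29/1296·3 + 59/64·1 = 1/2 ✓
b·c²: (-10985/36288)·441/169 + 29/1296·9 + 59/64·1 = 1/3 ✓
b·Ac: 29/1296·(-27/29) + 59/64·12/59 = 1/6 ✓
b·c³: (-10985/36288)·9261/2197 + 29/1296·27 + 59/64·1 = 1/4 ✓
b·(c∘Ac): 29/1296·(-81/29) + 59/64·12/59 = 1/8 ✓
b·Ac²: 29/1296·(-567/377) + 59/64·292/2301 = 1/12 ✓
b·A²c: 59/64·8/177 = 1/24 ✓; 4 stages ⇒ order 4.

4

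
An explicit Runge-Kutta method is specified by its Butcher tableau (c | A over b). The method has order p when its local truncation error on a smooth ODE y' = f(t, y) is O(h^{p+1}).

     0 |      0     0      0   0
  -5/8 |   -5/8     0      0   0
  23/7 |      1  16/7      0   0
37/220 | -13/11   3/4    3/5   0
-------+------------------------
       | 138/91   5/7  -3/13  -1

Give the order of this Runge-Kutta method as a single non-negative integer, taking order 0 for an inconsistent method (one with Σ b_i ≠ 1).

b = (138/91, 5/7, -3/13, -1)
c = (0, -5/8, 23/7, 37/220)
Ac = (0, 0, -10/7, 1683/1120)
Σ b_i: 138/91·1 + 5/7·1 + (-3/13)·1 + (-1)·1 = 1 ✓
b·c: 5/7·(-5/8) + (-3/13)·23/7 + (-1)·37/220 = -54969/40040 ≠ 1/2 ⇒ order 1.

1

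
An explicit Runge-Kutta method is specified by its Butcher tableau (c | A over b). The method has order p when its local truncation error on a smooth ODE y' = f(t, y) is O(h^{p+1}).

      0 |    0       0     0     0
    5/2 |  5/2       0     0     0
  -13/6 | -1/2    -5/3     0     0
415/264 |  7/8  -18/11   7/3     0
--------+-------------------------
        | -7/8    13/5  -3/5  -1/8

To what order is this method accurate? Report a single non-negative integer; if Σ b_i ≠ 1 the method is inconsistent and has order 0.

b = (-7/8, 13/5, -3/5, -1/8)
c = (0, 5/2, -13/6, 415/264)
Ac = (0, 0, -25/6, -1811/198)
Σ b_i: (-7/8)·1 + 13/5·1 + (-3/5)·1 + (-1/8)·1 = 1 ✓
b·c: 13/5·5/2 + (-3/5)·(-13/6) + (-1/8)·415/264 = 80293/10560 ≠ 1/2 ⇒ order 1.

1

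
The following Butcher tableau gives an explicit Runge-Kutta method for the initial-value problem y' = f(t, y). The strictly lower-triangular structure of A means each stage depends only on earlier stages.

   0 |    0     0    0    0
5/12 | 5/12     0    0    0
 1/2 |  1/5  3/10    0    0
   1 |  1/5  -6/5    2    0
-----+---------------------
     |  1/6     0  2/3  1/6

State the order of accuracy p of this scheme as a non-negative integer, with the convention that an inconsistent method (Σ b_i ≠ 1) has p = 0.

b = (1/6, 0, 2/3, 1/6)
c = (0, 5/12, 1/2, 1)
Ac = (0, 0, 1/8, 1/2)
Σ b_i: 1/6·1 + 2/3·1 + 1/6·1 = 1 ✓
b·c: 2/3·1/2 + 1/6·1 = 1/2 ✓
b·c²: 2/3·1/4 + 1/6·1 = 1/3 ✓
b·Ac: 2/3·1/8 + 1/6·1/2 = 1/6 ✓
b·c³: 2/3·1/8 + 1/6·1 = 1/4 ✓
b·(c∘Ac): 2/3·1/16 + 1/6·1/2 = 1/8 ✓
b·Ac²: 2/3·5/96 + 1/6·7/24 = 1/12 ✓
b·A²c: 1/6·1/4 = 1/24 ✓; 4 stages ⇒ order 4.

4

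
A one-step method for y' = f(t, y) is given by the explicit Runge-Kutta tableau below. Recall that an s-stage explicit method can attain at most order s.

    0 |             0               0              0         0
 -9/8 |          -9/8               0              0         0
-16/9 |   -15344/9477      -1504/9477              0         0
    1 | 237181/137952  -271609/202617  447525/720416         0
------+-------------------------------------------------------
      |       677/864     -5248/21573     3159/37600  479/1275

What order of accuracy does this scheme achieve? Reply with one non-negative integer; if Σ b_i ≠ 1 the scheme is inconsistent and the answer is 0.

b = (677/864, -5248/21573, 3159/37600, 479/1275)
c = (0, -9/8, -16/9, 1)
Ac = (0, 0, 188/1053, 1547/3832)
Σ b_i: 677/864·1 + (-5248/21573)·1 + 3159/37600·1 + 479/1275·1 = 1 ✓
b·c: (-5248/21573)·(-9/8) + 3159/37600·(-16/9) + 479/1275·1 = 1/2 ✓
b·c²: (-5248/21573)·81/64 + 3159/37600·256/81 + 479/1275·1 = 1/3 ✓
b·Ac: 3159/37600·188/1053 + 479/1275·1547/3832 = 1/6 ✓
b·c³: (-5248/21573)·(-729/512) + 3159/37600·(-4096/729) + 479/1275·1 = 1/4 ✓
b·(c∘Ac): 3159/37600·(-3008/9477) + 479/1275·1547/3832 = 1/8 ✓
b·Ac²: 3159/37600·(-47/234) + 479/1275·8177/30656 = 1/12 ✓
b·A²c: 479/1275·425/3832 = 1/24 ✓; 4 stages ⇒ order 4.

4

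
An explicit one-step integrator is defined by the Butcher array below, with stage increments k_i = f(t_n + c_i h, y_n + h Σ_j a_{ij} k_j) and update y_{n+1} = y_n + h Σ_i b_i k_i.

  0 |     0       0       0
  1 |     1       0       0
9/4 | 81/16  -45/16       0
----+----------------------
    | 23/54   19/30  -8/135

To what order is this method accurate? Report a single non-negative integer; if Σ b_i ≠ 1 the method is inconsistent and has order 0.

3

b = (23/54, 19/30, -8/135)
c = (0, 1, 9/4)
Ac = (0, 0, -45/16)
Σ b_i: 23/54·1 + 19/30·1 + (-8/135)·1 = 1 ✓
b·c: 19/30·1 + (-8/135)·9/4 = 1/2 ✓
b·c²: 19/30·1 + (-8/135)·81/16 = 1/3 ✓
b·Ac: (-8/135)·(-45/16) = 1/6 ✓; 3 stages ⇒ order 3.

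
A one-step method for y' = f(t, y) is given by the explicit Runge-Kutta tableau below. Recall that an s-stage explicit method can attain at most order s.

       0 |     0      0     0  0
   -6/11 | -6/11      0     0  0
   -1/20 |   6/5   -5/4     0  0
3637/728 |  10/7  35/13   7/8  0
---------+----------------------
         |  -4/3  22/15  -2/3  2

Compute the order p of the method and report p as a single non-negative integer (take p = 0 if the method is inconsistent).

b = (-4/3, 22/15, -2/3, 2)
c = (0, -6/11, -1/20, 3637/728)
Ac = (0, 0, 15/22, -34601/22880)
Σ b_i: (-4/3)·1 + 22/15·1 + (-2/3)·1 + 2·1 = 22/15 ≠ 1 ⇒ order 0.

0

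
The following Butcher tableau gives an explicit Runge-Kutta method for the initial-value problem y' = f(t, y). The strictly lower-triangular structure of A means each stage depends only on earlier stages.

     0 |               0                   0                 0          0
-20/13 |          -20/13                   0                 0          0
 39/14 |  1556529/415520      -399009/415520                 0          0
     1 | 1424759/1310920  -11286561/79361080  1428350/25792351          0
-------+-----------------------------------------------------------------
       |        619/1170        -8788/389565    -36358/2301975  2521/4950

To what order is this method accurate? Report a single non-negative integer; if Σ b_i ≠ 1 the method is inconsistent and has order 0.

b = (619/1170, -8788/389565, -36358/2301975, 2521/4950)
c = (0, -20/13, 39/14, 1)
Ac = (0, 0, 30693/20776, 1881/5042)
Σ b_i: 619/1170·1 + (-8788/389565)·1 + (-36358/2301975)·1 + 2521/4950·1 = 1 ✓
b·c: (-8788/389565)·(-20/13) + (-36358/2301975)·39/14 + 2521/4950·1 = 1/2 ✓
b·c²: (-8788/389565)·400/169 + (-36358/2301975)·1521/196 + 2521/4950·1 = 1/3 ✓
b·Ac: (-36358/2301975)·30693/20776 + 2521/4950·1881/5042 = 1/6 ✓
b·c³: (-8788/389565)·(-8000/2197) + (-36358/2301975)·59319/2744 + 2521/4950·1 = 1/4 ✓
b·(c∘Ac): (-36358/2301975)·1197027/290864 + 2521/4950·1881/5042 = 1/8 ✓
b·Ac²: (-36358/2301975)·(-11805/5194) + 2521/4950·6105/65546 = 1/12 ✓
b·A²c: 2521/4950·825/10084 = 1/24 ✓; 4 stages ⇒ order 4.

4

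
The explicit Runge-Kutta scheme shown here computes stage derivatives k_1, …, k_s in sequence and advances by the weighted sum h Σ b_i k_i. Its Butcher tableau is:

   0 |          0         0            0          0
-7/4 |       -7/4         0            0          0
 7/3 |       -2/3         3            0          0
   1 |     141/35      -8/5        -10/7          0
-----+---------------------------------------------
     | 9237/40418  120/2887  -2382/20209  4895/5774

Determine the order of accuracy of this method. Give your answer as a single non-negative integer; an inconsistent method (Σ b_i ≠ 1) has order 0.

3

b = (9237/40418, 120/2887, -2382/20209, 4895/5774)
c = (0, -7/4, 7/3, 1)
Ac = (0, 0, -21/4, -8/15)
Σ b_i: 9237/40418·1 + 120/2887·1 + (-2382/20209)·1 + 4895/5774·1 = 1 ✓
b·c: 120/2887·(-7/4) + (-2382/20209)·7/3 + 4895/5774·1 = 1/2 ✓
b·c²: 120/2887·49/16 + (-2382/20209)·49/9 + 4895/5774·1 = 1/3 ✓
b·Ac: (-2382/20209)·(-21/4) + 4895/5774·(-8/15) = 1/6 ✓
b·c³: 120/2887·(-343/64) + (-2382/20209)·343/27 + 4895/5774·1 = -181333/207864 ≠ 1/4 ⇒ order 3.
b·(c∘Ac): (-2382/20209)·(-49/4) + 4895/5774·(-8/15) = 17179/17322 ≠ 1/8
b·Ac²: (-2382/20209)·147/16 + 4895/5774·(-1141/90) = -2459177/207864 ≠ 1/12
b·A²c: 4895/5774·15/2 = 73425/11548 ≠ 1/24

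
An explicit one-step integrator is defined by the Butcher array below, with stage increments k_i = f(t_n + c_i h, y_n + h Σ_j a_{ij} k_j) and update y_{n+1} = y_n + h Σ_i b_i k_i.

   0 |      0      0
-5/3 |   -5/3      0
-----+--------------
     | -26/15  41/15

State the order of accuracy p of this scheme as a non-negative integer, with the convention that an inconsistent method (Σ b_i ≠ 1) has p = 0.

b = (-26/15, 41/15)
c = (0, -5/3)
Σ b_i: (-26/15)·1 + 41/15·1 = 1 ✓
b·c: 41/15·(-5/3) = -41/9 ≠ 1/2 ⇒ order 1.

1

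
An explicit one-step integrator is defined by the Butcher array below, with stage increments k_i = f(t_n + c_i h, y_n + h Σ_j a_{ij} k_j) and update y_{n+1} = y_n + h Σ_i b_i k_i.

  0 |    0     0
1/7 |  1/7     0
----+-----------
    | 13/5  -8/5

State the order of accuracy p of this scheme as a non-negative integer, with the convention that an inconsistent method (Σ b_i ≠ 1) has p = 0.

b = (13/5, -8/5)
c = (0, 1/7)
Σ b_i: 13/5·1 + (-8/5)·1 = 1 ✓
b·c: (-8/5)·1/7 = -8/35 ≠ 1/2 ⇒ order 1.

1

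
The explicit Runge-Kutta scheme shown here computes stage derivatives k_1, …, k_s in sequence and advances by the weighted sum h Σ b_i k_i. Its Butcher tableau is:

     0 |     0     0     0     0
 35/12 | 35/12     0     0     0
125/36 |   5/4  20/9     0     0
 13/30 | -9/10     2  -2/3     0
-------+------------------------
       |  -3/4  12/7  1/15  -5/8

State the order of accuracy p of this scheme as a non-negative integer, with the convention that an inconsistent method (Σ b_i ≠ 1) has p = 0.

0

b = (-3/4, 12/7, 1/15, -5/8)
c = (0, 35/12, 125/36, 13/30)
Ac = (0, 0, 175/27, 95/27)
Σ b_i: (-3/4)·1 + 12/7·1 + 1/15·1 + (-5/8)·1 = 341/840 ≠ 1 ⇒ order 0.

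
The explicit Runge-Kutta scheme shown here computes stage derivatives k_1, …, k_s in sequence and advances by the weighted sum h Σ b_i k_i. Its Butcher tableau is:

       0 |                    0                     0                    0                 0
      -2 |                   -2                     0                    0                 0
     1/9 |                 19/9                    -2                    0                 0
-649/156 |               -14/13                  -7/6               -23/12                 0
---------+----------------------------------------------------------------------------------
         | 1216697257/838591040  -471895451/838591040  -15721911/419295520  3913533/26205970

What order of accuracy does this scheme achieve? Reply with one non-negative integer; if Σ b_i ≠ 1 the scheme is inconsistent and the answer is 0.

b = (1216697257/838591040, -471895451/838591040, -15721911/419295520, 3913533/26205970)
c = (0, -2, 1/9, -649/156)
Ac = (0, 0, 4, 229/108)
Σ b_i: 1216697257/838591040·1 + (-471895451/838591040)·1 + (-15721911/419295520)·1 + 3913533/26205970·1 = 1 ✓
b·c: (-471895451/838591040)·(-2) + (-15721911/419295520)·1/9 + 3913533/26205970·(-649/156) = 1/2 ✓
b·c²: (-471895451/838591040)·4 + (-15721911/419295520)·1/81 + 3913533/26205970·421201/24336 = 1/3 ✓
b·Ac: (-15721911/419295520)·4 + 3913533/26205970·229/108 = 1/6 ✓
b·c³: (-471895451/838591040)·(-8) + (-15721911/419295520)·1/729 + 3913533/26205970·(-273359449/3796416) = -3680050186913/588690910080 ≠ 1/4 ⇒ order 3.
b·(c∘Ac): (-15721911/419295520)·4/9 + 3913533/26205970·(-148621/16848) = -5034111473/3773659680 ≠ 1/8
b·Ac²: (-15721911/419295520)·(-8) + 3913533/26205970·(-4559/972) = -49279943/123054120 ≠ 1/12
b·A²c: 3913533/26205970·(-23/3) = -1304511/1139390 ≠ 1/24

3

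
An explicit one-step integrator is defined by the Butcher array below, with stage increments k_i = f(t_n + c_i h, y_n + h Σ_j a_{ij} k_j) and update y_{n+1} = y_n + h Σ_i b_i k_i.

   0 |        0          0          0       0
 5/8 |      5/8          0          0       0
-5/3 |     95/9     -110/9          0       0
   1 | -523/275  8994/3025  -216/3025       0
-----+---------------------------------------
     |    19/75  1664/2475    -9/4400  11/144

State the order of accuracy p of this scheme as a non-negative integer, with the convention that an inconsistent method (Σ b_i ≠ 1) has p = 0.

4

b = (19/75, 1664/2475, -9/4400, 11/144)
c = (0, 5/8, -5/3, 1)
Ac = (0, 0, -275/36, 87/44)
Σ b_i: 19/75·1 + 1664/2475·1 + (-9/4400)·1 + 11/144·1 = 1 ✓
b·c: 1664/2475·5/8 + (-9/4400)·(-5/3) + 11/144·1 = 1/2 ✓
b·c²: 1664/2475·25/64 + (-9/4400)·25/9 + 11/144·1 = 1/3 ✓
b·Ac: (-9/4400)·(-275/36) + 11/144·87/44 = 1/6 ✓
b·c³: 1664/2475·125/512 + (-9/4400)·(-125/27) + 11/144·1 = 1/4 ✓
b·(c∘Ac): (-9/4400)·1375/108 + 11/144·87/44 = 1/8 ✓
b·Ac²: (-9/4400)·(-1375/288) + 11/144·339/352 = 1/12 ✓
b·A²c: 11/144·6/11 = 1/24 ✓; 4 stages ⇒ order 4.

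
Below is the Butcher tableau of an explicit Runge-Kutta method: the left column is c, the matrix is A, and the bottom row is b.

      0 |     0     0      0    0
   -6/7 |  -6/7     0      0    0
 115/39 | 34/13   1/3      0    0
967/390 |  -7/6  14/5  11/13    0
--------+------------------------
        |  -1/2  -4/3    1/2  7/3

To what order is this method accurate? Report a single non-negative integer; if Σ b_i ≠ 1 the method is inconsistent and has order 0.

b = (-1/2, -4/3, 1/2, 7/3)
c = (0, -6/7, 115/39, 967/390)
Ac = (0, 0, -2/7, 241/2535)
Σ b_i: (-1/2)·1 + (-4/3)·1 + 1/2·1 + 7/3·1 = 1 ✓
b·c: (-4/3)·(-6/7) + 1/2·115/39 + 7/3·967/390 = 34409/4095 ≠ 1/2 ⇒ order 1.

1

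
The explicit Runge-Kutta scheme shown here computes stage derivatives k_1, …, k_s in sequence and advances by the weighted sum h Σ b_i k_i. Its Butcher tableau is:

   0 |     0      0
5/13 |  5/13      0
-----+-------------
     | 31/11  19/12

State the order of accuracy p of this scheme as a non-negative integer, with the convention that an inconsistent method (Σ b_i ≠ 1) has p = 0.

b = (31/11, 19/12)
c = (0, 5/13)
Σ b_i: 31/11·1 + 19/12·1 = 581/132 ≠ 1 ⇒ order 0.

0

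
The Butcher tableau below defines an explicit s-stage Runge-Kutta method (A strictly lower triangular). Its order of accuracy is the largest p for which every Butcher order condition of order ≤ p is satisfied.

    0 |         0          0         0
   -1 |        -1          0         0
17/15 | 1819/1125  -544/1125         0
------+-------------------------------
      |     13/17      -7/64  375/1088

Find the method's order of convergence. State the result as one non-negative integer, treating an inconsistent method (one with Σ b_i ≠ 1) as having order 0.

b = (13/17, -7/64, 375/1088)
c = (0, -1, 17/15)
Ac = (0, 0, 544/1125)
Σ b_i: 13/17·1 + (-7/64)·1 + 375/1088·1 = 1 ✓
b·c: (-7/64)·(-1) + 375/1088·17/15 = 1/2 ✓
b·c²: (-7/64)·1 + 375/1088·289/225 = 1/3 ✓
b·Ac: 375/1088·544/1125 = 1/6 ✓; 3 stages ⇒ order 3.

3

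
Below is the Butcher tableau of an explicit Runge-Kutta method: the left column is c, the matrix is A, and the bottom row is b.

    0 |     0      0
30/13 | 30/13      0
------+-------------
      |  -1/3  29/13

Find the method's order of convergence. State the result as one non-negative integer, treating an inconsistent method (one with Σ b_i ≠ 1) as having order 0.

b = (-1/3, 29/13)
c = (0, 30/13)
Σ b_i: (-1/3)·1 + 29/13·1 = 74/39 ≠ 1 ⇒ order 0.

0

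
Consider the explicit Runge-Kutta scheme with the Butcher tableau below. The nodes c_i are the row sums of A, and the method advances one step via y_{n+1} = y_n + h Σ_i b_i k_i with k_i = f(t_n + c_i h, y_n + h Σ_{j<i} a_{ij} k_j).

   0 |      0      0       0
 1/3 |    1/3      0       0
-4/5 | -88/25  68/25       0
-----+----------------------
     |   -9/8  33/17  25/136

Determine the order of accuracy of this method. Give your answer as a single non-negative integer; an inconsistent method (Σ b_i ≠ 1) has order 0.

b = (-9/8, 33/17, 25/136)
c = (0, 1/3, -4/5)
Ac = (0, 0, 68/75)
Σ b_i: (-9/8)·1 + 33/17·1 + 25/136·1 = 1 ✓
b·c: 33/17·1/3 + 25/136·(-4/5) = 1/2 ✓
b·c²: 33/17·1/9 + 25/136·16/25 = 1/3 ✓
b·Ac: 25/136·68/75 = 1/6 ✓; 3 stages ⇒ order 3.

3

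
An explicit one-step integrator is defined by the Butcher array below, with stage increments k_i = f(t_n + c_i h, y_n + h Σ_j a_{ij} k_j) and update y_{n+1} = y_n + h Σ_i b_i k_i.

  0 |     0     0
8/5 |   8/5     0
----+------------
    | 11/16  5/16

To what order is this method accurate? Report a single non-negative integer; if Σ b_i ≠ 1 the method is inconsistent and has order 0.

2

b = (11/16, 5/16)
c = (0, 8/5)
Σ b_i: 11/16·1 + 5/16·1 = 1 ✓
b·c: 5/16·8/5 = 1/2 ✓; 2 stages ⇒ order 2.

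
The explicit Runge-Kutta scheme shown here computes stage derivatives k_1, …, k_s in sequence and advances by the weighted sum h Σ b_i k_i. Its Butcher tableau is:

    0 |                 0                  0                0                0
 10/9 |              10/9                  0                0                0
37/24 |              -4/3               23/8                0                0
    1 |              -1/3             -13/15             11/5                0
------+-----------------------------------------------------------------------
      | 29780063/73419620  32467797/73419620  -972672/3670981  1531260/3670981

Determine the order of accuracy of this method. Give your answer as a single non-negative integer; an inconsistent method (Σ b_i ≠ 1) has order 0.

3

b = (29780063/73419620, 32467797/73419620, -972672/3670981, 1531260/3670981)
c = (0, 10/9, 37/24, 1)
Ac = (0, 0, 115/36, 2623/1080)
Σ b_i: 29780063/73419620·1 + 32467797/73419620·1 + (-972672/3670981)·1 + 1531260/3670981·1 = 1 ✓
b·c: 32467797/73419620·10/9 + (-972672/3670981)·37/24 + 1531260/3670981·1 = 1/2 ✓
b·c²: 32467797/73419620·100/81 + (-972672/3670981)·1369/576 + 1531260/3670981·1 = 1/3 ✓
b·Ac: (-972672/3670981)·115/36 + 1531260/3670981·2623/1080 = 1/6 ✓
b·c³: 32467797/73419620·1000/729 + (-972672/3670981)·50653/13824 + 1531260/3670981·1 = 6988711/132155316 ≠ 1/4 ⇒ order 3.
b·(c∘Ac): (-972672/3670981)·4255/864 + 1531260/3670981·2623/1080 = -19281737/66077658 ≠ 1/8
b·Ac²: (-972672/3670981)·575/162 + 1531260/3670981·323393/77760 = 1259673851/1585863792 ≠ 1/12
b·A²c: 1531260/3670981·253/36 = 10761355/3670981 ≠ 1/24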